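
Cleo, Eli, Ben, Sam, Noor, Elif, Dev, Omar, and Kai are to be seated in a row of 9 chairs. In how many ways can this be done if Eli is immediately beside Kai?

80640

Glue Eli and Kai into one block (2 internal orders), leaving 8 units to arrange in a row.
So the count is 2·(8)! = 80640.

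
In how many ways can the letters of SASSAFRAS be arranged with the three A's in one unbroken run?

Treat the 3 copies of A as a single block. The multiset to arrange is then {AAA, F, R, S, S, S, S}, 7 items in all.
That gives (7)!/(4!) = 210 arrangements.

210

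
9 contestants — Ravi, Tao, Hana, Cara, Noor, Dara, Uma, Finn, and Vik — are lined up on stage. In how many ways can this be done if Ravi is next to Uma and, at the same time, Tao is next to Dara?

20160

Treat {Ravi,Uma} as one block (2 orders) and {Tao,Dara} as another (2 orders).
That leaves 7 units to arrange: 2 × 2 × 7! = 4 × 5040 = 20160.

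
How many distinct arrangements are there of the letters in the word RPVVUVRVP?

3780

RPVVUVRVP has 9 letters with P appearing twice, R appearing twice, and V appearing 4 times.
Dividing 9! = 362880 by 4!·2!·2! = 96 for the repeated letters gives 3780.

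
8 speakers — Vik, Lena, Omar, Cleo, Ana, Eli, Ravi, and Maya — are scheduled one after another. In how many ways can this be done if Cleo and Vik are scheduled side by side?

10080

Place the 6 others and the Cleo-Vik pair as 7 objects in a line; the pair has 2 internal arrangements.
That gives 2 × 7! = 2 × 5040 = 10080.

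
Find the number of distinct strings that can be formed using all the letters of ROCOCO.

The 6 letters of ROCOCO have repeats: C appearing twice and O appearing 3 times.
Dividing 6! = 720 by 3!·2! = 12 for the repeated letters gives 60.

60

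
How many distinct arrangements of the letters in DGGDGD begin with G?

10

Fix G in the first position and arrange the remaining 5 letters.
Those 5 letters have D appearing 3 times and G appearing twice, giving (5)!/(3!·2!) = 10.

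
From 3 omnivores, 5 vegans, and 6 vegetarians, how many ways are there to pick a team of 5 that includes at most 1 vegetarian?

476

Split by how many vegetarians are chosen (0 through 1).
Sum: C(6,0)·C(8,5) + C(6,1)·C(8,4) = 56 + 420 = 476.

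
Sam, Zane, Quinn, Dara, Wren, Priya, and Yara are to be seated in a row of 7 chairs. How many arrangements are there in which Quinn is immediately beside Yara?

Glue Quinn and Yara into one block (2 internal orders), leaving 6 units to arrange in a row.
That gives 2 × 6! = 2 × 720 = 1440.

1440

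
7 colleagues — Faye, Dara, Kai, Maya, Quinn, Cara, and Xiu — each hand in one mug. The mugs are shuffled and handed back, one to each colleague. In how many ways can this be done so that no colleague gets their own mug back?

This is the derangement count D_7: permutations of 7 items with no fixed point.
By inclusion–exclusion this is Σ_{j=0}^{7} (−1)^j C(7,j)·(7−j)!.
Computing: 5040 − 5040 + 2520 − 840 + 210 − 42 + 7 − 1 = 1854.

1854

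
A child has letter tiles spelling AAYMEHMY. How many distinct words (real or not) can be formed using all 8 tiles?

The 8 letters of AAYMEHMY have repeats: A appearing twice, M appearing twice, and Y appearing twice.
So there are 8! / (2!·2!·2!) = 5040 distinguishable arrangements.

5040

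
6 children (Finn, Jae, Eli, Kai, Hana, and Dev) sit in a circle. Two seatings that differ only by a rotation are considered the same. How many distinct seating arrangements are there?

120

Fix one person's seat to break rotational symmetry; the remaining 5 people can be arranged in (5)! = 120 ways.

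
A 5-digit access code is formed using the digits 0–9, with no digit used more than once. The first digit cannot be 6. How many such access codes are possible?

27216

The first digit has 10−1 = 9 choices (anything except 6).
The remaining 4 digits are filled from the other 9 symbols without repetition: 9 × 8 × 7 × 6 = 3024.
Total: 9 × 3024 = 27216.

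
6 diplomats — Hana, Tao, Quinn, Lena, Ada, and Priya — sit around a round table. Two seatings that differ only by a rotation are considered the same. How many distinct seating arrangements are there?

120

Around a circle, 6 distinct people have 6!/6 = (5)! = 120 rotationally distinct seatings.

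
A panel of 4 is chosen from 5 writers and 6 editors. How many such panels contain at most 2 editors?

215

Split by how many editors are chosen (0 through 2).
Sum: C(6,0)·C(5,4) + C(6,1)·C(5,3) + C(6,2)·C(5,2) = 5 + 60 + 150 = 215.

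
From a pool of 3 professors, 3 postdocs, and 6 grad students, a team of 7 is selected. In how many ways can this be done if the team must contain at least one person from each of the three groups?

With no constraint there are C(12,7) = 792 possible selections.
Selections missing a whole group: no professors → C(9,7) = 36; no postdocs → C(9,7) = 36; no grad students → C(6,7) = 0.
Add back selections omitting two groups (i.e. drawn from a single group): C(3,7) + C(3,7) + C(6,7) = 0.
By inclusion–exclusion: 792 − 72 + 0 = 720.

720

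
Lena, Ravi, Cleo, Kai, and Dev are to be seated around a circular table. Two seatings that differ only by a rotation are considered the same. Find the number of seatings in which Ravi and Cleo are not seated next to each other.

Without the restriction there are (4)! = 24 seatings.
Those with Ravi next to Cleo: fuse the pair into one unit and seat 4 units around a circle — 2·(3)! = 12.
Subtracting, 24 − 12 = 12.

12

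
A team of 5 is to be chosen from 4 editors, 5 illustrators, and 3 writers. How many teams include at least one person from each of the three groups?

590

With no constraint there are C(12,5) = 792 possible selections.
Selections missing a whole group: no editors → C(8,5) = 56; no illustrators → C(7,5) = 21; no writers → C(9,5) = 126.
Add back selections omitting two groups (i.e. drawn from a single group): C(4,5) + C(5,5) + C(3,5) = 1.
By inclusion–exclusion: 792 − 203 + 1 = 590.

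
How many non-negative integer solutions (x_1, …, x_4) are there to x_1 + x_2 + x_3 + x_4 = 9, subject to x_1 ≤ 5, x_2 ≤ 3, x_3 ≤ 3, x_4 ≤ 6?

82

Ignoring the caps, the number of non-negative solutions to x_1+…+x_4 = 9 is C(12,3) = 220.
Subtract solutions that violate a single cap (substitute x_i' = x_i − (cap_i+1)): x_1 ≥ 6 gives C(6,3) = 20; x_2 ≥ 4 gives C(8,3) = 56; x_3 ≥ 4 gives C(8,3) = 56; x_4 ≥ 7 gives C(5,3) = 10. Together 142.
Add back pairs where two caps are both exceeded: 0 + 0 + 0 + 4 + 0 + 0 = 4.
By inclusion–exclusion the count is 220 − 142 + 4 = 82.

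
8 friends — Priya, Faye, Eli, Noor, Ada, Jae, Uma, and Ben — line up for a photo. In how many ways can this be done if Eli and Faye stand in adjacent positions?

10080

Glue Eli and Faye into one block (2 internal orders), leaving 7 units to arrange in a row.
So the count is 2·(7)! = 10080.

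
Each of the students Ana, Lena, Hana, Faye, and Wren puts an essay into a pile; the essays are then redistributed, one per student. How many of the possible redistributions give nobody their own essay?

Let Aᵢ be the assignments in which student i gets their own essay. We want the size of the complement of A₁∪…∪A_5.
By inclusion–exclusion this is Σ_{j=0}^{5} (−1)^j C(5,j)·(5−j)!.
Computing: 120 − 120 + 60 − 20 + 5 − 1 = 44.

44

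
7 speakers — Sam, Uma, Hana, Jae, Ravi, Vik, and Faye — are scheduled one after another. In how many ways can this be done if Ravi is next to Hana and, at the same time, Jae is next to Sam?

Treat {Ravi,Hana} as one block (2 orders) and {Jae,Sam} as another (2 orders).
That leaves 5 units to arrange: 2 × 2 × 5! = 4 × 120 = 480.

480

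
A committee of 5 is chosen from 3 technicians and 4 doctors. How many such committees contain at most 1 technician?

3

Split by how many technicians are chosen (0 through 1).
Sum: C(3,0)·C(4,5) + C(3,1)·C(4,4) = 0 + 3 = 3.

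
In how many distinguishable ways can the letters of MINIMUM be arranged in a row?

420

Letter multiplicities in MINIMUM: I×2, M×3, N×1, U×1.
So there are 7! / (3!·2!) = 420 distinguishable arrangements.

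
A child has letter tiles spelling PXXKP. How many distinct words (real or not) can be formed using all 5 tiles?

Letter multiplicities in PXXKP: K×1, P×2, X×2.
The number of distinct arrangements is 5!/(2!·2!) = 120/4 = 30.

30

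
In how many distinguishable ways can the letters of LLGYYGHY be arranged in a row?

The 8 letters of LLGYYGHY have repeats: G appearing twice, L appearing twice, and Y appearing 3 times.
The number of distinct arrangements is 8!/(3!·2!·2!) = 40320/24 = 1680.

1680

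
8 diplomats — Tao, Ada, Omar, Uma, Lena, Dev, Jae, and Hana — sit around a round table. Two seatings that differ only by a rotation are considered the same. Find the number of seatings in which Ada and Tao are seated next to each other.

Treat {Ada, Tao} as one unit (2 internal orders) and seat the resulting 7 units around the table: (6)! circular arrangements.
So 2 × (6)! = 2 × 720 = 1440.

1440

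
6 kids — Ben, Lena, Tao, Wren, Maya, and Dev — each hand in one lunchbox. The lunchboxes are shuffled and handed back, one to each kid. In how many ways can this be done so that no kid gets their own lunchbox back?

265

Count assignments avoiding every fixed point. For any j of the 6 kids fixed to their own lunchbox, the other 6−j can be arranged in (6−j)! ways.
By inclusion–exclusion this is Σ_{j=0}^{6} (−1)^j C(6,j)·(6−j)!.
Computing: 720 − 720 + 360 − 120 + 30 − 6 + 1 = 265.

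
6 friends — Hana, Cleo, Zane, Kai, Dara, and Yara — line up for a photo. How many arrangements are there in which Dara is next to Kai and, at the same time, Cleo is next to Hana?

96

Treat {Dara,Kai} as one block (2 orders) and {Cleo,Hana} as another (2 orders).
That leaves 4 units to arrange: 2 × 2 × 4! = 4 × 24 = 96.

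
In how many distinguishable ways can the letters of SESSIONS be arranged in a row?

1680

SESSIONS has 8 letters with S appearing 4 times.
The number of distinct arrangements is 8!/(4!) = 40320/24 = 1680.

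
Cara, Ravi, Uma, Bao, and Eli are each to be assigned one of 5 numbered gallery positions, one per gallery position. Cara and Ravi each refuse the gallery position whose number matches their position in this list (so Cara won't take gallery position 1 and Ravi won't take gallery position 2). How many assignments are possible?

Let Aᵢ (for i ∈ {1, 2}) be the placements that put person i in their forbidden gallery position. Any j of these fix j positions, leaving (5−j)! ways to fill the rest, and there are C(2,j) ways to pick which j.
By inclusion–exclusion, the number of valid placements is Σ_{j=0}^{2} (−1)^j C(2,j)·(5−j)!.
Computing: 120 − 48 + 6 = 78.

78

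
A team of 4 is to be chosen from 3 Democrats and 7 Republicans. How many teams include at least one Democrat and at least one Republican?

Unrestricted: C(10,4) = 210 ways to pick any 4 of the 10.
Subtract selections that omit an entire group: no Democrats → C(7,4) = 35; no Republicans → C(3,4) = 0.
Both groups omitted at once is impossible, so 210 − 35 = 175.

175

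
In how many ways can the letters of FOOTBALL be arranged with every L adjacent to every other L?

Treat the 2 copies of L as a single block. The multiset to arrange is then {LL, A, B, F, O, O, T}, 7 items in all.
That gives (7)!/(2!) = 2520 arrangements.

2520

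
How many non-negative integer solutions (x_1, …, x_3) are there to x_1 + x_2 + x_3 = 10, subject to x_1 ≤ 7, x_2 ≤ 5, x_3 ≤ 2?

12

By stars and bars, unrestricted non-negative solutions to x_1+…+x_3 = 10 number C(10+2,2) = 66.
Subtract solutions that violate a single cap (substitute x_i' = x_i − (cap_i+1)): x_1 ≥ 8 gives C(4,2) = 6; x_2 ≥ 6 gives C(6,2) = 15; x_3 ≥ 3 gives C(9,2) = 36. Together 57.
Add back pairs where two caps are both exceeded: 0 + 0 + 3 = 3.
By inclusion–exclusion the count is 66 − 57 + 3 = 12.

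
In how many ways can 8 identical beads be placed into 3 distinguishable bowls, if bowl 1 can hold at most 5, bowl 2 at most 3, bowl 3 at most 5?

18

Ignoring the caps, the number of non-negative solutions to x_1+…+x_3 = 8 is C(10,2) = 45.
Subtract solutions that violate a single cap (substitute x_i' = x_i − (cap_i+1)): x_1 ≥ 6 gives C(4,2) = 6; x_2 ≥ 4 gives C(6,2) = 15; x_3 ≥ 6 gives C(4,2) = 6. Together 27.
No two caps can be exceeded simultaneously, so the pair terms are all 0.
By inclusion–exclusion the count is 45 − 27 + 0 = 18.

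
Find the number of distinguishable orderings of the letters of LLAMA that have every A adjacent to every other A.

12

Treat the 2 copies of A as a single block. The multiset to arrange is then {AA, L, L, M}, 4 items in all.
That gives (4)!/(2!) = 12 arrangements.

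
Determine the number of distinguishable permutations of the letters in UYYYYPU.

105

The 7 letters of UYYYYPU have repeats: U appearing twice and Y appearing 4 times.
The number of distinct arrangements is 7!/(4!·2!) = 5040/48 = 105.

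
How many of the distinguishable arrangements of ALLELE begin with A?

With the first slot taken by A, it remains to arrange the other 5 letters (LLELE).
Those 5 letters have E appearing twice and L appearing 3 times, giving (5)!/(3!·2!) = 10.

10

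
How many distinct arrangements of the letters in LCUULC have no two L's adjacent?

60

There are 6!/(2!·2!·2!) = 90 arrangements of LCUULC in total.
Arrangements with the L's together: treat LL as one letter, giving (5)!/(2!·2!) = 30.
Subtracting, 90 − 30 = 60 arrangements keep the L's apart.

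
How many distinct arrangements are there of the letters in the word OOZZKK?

OOZZKK has 6 letters with K appearing twice, O appearing twice, and Z appearing twice.
The number of distinct arrangements is 6!/(2!·2!·2!) = 720/8 = 90.

90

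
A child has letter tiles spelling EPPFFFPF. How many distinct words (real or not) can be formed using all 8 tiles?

The 8 letters of EPPFFFPF have repeats: F appearing 4 times and P appearing 3 times.
So there are 8! / (4!·3!) = 280 distinguishable arrangements.

280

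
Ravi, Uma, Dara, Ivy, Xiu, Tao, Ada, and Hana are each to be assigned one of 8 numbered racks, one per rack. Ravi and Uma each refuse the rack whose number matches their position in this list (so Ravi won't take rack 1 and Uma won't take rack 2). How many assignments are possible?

Let Aᵢ (for i ∈ {1, 2}) be the placements that put person i in their forbidden rack. Any j of these fix j positions, leaving (8−j)! ways to fill the rest, and there are C(2,j) ways to pick which j.
By inclusion–exclusion, the number of valid placements is Σ_{j=0}^{2} (−1)^j C(2,j)·(8−j)!.
Computing: 40320 − 10080 + 720 = 30960.

30960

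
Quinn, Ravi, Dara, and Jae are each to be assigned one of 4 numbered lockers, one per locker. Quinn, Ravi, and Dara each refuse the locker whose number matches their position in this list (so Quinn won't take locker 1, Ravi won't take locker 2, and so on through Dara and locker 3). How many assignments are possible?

11

Let Aᵢ (for i ∈ {1, 2, 3}) be the placements that put person i in their forbidden locker. Any j of these fix j positions, leaving (4−j)! ways to fill the rest, and there are C(3,j) ways to pick which j.
By inclusion–exclusion, the number of valid placements is Σ_{j=0}^{3} (−1)^j C(3,j)·(4−j)!.
Computing: 24 − 18 + 6 − 1 = 11.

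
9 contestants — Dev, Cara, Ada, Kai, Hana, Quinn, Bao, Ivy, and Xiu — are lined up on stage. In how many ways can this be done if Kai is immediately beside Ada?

Place the 7 others and the Kai-Ada pair as 8 objects in a line; the pair has 2 internal arrangements.
So the count is 2·(8)! = 80640.

80640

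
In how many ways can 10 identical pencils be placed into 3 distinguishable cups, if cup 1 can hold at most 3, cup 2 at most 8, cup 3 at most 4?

17

Ignoring the caps, the number of non-negative solutions to x_1+…+x_3 = 10 is C(12,2) = 66.
Subtract solutions that violate a single cap (substitute x_i' = x_i − (cap_i+1)): x_1 ≥ 4 gives C(8,2) = 28; x_2 ≥ 9 gives C(3,2) = 3; x_3 ≥ 5 gives C(7,2) = 21. Together 52.
Add back pairs where two caps are both exceeded: 0 + 3 + 0 = 3.
By inclusion–exclusion the count is 66 − 52 + 3 = 17.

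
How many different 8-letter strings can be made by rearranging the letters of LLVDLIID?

LLVDLIID has 8 letters with D appearing twice, I appearing twice, and L appearing 3 times.
The number of distinct arrangements is 8!/(3!·2!·2!) = 40320/24 = 1680.

1680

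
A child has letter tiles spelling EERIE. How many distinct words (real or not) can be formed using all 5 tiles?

The 5 letters of EERIE have repeats: E appearing 3 times.
The number of distinct arrangements is 5!/(3!) = 120/6 = 20.

20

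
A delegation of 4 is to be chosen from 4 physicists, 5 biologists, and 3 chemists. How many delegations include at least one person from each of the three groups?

Total 4-person selections from all 12: C(12,4) = 495.
Selections missing a whole group: no physicists → C(8,4) = 70; no biologists → C(7,4) = 35; no chemists → C(9,4) = 126.
Add back selections omitting two groups (i.e. drawn from a single group): C(4,4) + C(5,4) + C(3,4) = 6.
By inclusion–exclusion: 495 − 231 + 6 = 270.

270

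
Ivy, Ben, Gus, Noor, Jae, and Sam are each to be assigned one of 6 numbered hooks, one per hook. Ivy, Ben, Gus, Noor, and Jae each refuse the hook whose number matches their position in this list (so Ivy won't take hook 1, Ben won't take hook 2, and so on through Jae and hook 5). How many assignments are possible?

Let Aᵢ (for 1 ≤ i ≤ 5) be the placements that put person i in their forbidden hook. Any j of these fix j positions, leaving (6−j)! ways to fill the rest, and there are C(5,j) ways to pick which j.
By inclusion–exclusion, the number of valid placements is Σ_{j=0}^{5} (−1)^j C(5,j)·(6−j)!.
Computing: 720 − 600 + 240 − 60 + 10 − 1 = 309.

309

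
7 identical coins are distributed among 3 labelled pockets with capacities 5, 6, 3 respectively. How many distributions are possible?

22

By stars and bars, unrestricted non-negative solutions to x_1+…+x_3 = 7 number C(7+2,2) = 36.
Subtract solutions that violate a single cap (substitute x_i' = x_i − (cap_i+1)): x_1 ≥ 6 gives C(3,2) = 3; x_2 ≥ 7 gives C(2,2) = 1; x_3 ≥ 4 gives C(5,2) = 10. Together 14.
No two caps can be exceeded simultaneously, so the pair terms are all 0.
By inclusion–exclusion the count is 36 − 14 + 0 = 22.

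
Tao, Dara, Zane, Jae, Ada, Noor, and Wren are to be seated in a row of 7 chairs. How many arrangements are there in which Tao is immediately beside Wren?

1440

Glue Tao and Wren into one block (2 internal orders), leaving 6 units to arrange in a row.
So the count is 2·(6)! = 1440.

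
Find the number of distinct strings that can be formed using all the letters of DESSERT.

1260

The 7 letters of DESSERT have repeats: E appearing twice and S appearing twice.
The number of distinct arrangements is 7!/(2!·2!) = 5040/4 = 1260.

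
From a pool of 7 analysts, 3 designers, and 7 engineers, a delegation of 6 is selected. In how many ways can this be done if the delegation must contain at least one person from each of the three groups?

8967

Unrestricted: C(17,6) = 12376 ways to pick any 6 of the 17.
Subtract selections that omit an entire group: no analysts → C(10,6) = 210; no designers → C(14,6) = 3003; no engineers → C(10,6) = 210.
Add back selections omitting two groups (i.e. drawn from a single group): C(7,6) + C(3,6) + C(7,6) = 14.
By inclusion–exclusion: 12376 − 3423 + 14 = 8967.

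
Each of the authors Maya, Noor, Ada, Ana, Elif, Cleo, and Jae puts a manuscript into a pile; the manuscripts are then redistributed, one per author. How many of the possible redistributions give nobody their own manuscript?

1854

Count assignments avoiding every fixed point. For any j of the 7 authors fixed to their own manuscript, the other 7−j can be arranged in (7−j)! ways.
By inclusion–exclusion this is Σ_{j=0}^{7} (−1)^j C(7,j)·(7−j)!.
Computing: 5040 − 5040 + 2520 − 840 + 210 − 42 + 7 − 1 = 1854.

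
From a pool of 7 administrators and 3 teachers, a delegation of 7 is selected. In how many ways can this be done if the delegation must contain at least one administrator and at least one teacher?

119

Total 7-person selections from all 10: C(10,7) = 120.
Subtract selections that omit an entire group: no administrators → C(3,7) = 0; no teachers → C(7,7) = 1.
Both groups omitted at once is impossible, so 120 − 1 = 119.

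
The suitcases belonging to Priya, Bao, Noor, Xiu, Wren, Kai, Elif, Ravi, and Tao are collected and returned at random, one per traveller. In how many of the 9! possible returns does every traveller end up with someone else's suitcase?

This is the derangement count D_9: permutations of 9 items with no fixed point.
By inclusion–exclusion this is Σ_{j=0}^{9} (−1)^j C(9,j)·(9−j)!.
Computing: 362880 − 362880 + 181440 − 60480 + 15120 − 3024 + 504 − 72 + 9 − 1 = 133496.

133496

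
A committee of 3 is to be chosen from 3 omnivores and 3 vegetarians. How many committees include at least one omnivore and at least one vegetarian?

Unrestricted: C(6,3) = 20 ways to pick any 3 of the 6.
Selections missing a whole group: no omnivores → C(3,3) = 1; no vegetarians → C(3,3) = 1.
Both groups omitted at once is impossible, so 20 − 2 = 18.

18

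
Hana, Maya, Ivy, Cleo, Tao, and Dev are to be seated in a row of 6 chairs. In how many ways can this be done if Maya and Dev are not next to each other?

Of the 6! = 720 arrangements, those with Maya and Dev adjacent number 2 × 5! = 240 (treat the pair as a block with 2 internal orders).
So 720 − 240 = 480 arrangements keep them apart.

480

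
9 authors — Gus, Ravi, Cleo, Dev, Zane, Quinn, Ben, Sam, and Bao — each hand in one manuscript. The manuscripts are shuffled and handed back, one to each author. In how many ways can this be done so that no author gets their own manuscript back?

133496

Let Aᵢ be the assignments in which author i gets their own manuscript. We want the size of the complement of A₁∪…∪A_9.
By inclusion–exclusion this is Σ_{j=0}^{9} (−1)^j C(9,j)·(9−j)!.
Computing: 362880 − 362880 + 181440 − 60480 + 15120 − 3024 + 504 − 72 + 9 − 1 = 133496.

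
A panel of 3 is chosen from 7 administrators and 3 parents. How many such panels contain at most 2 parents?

119

Split by how many parents are chosen (0 through 2).
Sum: C(3,0)·C(7,3) + C(3,1)·C(7,2) + C(3,2)·C(7,1) = 35 + 63 + 21 = 119.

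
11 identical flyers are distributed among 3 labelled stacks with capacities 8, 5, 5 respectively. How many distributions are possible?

30

Ignoring the caps, the number of non-negative solutions to x_1+…+x_3 = 11 is C(13,2) = 78.
Subtract solutions that violate a single cap (substitute x_i' = x_i − (cap_i+1)): x_1 ≥ 9 gives C(4,2) = 6; x_2 ≥ 6 gives C(7,2) = 21; x_3 ≥ 6 gives C(7,2) = 21. Together 48.
No two caps can be exceeded simultaneously, so the pair terms are all 0.
By inclusion–exclusion the count is 78 − 48 + 0 = 30.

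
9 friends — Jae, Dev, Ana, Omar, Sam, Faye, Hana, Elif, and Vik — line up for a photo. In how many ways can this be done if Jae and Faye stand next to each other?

80640

Treat {Jae, Faye} as a single unit. There are 8 units to order, and the pair itself can be ordered 2 ways.
That gives 2 × 8! = 2 × 40320 = 80640.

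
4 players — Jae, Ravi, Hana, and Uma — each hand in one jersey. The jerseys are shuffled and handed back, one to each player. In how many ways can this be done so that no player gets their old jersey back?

9

This is the derangement count D_4: permutations of 4 items with no fixed point.
By inclusion–exclusion this is Σ_{j=0}^{4} (−1)^j C(4,j)·(4−j)!.
Computing: 24 − 24 + 12 − 4 + 1 = 9.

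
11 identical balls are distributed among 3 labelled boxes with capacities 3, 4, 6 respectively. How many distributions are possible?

By stars and bars, unrestricted non-negative solutions to x_1+…+x_3 = 11 number C(11+2,2) = 78.
Subtract solutions that violate a single cap (substitute x_i' = x_i − (cap_i+1)): x_1 ≥ 4 gives C(9,2) = 36; x_2 ≥ 5 gives C(8,2) = 28; x_3 ≥ 7 gives C(6,2) = 15. Together 79.
Add back pairs where two caps are both exceeded: 6 + 1 + 0 = 7.
By inclusion–exclusion the count is 78 − 79 + 7 = 6.

6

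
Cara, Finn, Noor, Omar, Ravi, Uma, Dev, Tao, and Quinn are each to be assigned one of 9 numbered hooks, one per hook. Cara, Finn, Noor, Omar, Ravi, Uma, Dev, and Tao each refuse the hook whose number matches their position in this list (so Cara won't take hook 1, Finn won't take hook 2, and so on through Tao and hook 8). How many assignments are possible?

148329

Let Aᵢ (for 1 ≤ i ≤ 8) be the placements that put person i in their forbidden hook. Any j of these fix j positions, leaving (9−j)! ways to fill the rest, and there are C(8,j) ways to pick which j.
By inclusion–exclusion, the number of valid placements is Σ_{j=0}^{8} (−1)^j C(8,j)·(9−j)!.
Computing: 362880 − 322560 + 141120 − 40320 + 8400 − 1344 + 168 − 16 + 1 = 148329.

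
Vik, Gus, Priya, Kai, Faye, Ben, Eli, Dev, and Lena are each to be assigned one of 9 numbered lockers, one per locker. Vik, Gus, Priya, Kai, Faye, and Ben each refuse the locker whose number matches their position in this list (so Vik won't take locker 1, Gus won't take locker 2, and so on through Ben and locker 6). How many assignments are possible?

183822

Let Aᵢ (for 1 ≤ i ≤ 6) be the placements that put person i in their forbidden locker. Any j of these fix j positions, leaving (9−j)! ways to fill the rest, and there are C(6,j) ways to pick which j.
By inclusion–exclusion, the number of valid placements is Σ_{j=0}^{6} (−1)^j C(6,j)·(9−j)!.
Computing: 362880 − 241920 + 75600 − 14400 + 1800 − 144 + 6 = 183822.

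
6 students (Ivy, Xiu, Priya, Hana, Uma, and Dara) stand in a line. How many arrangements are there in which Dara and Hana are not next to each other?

480

Of the 6! = 720 arrangements, those with Dara and Hana adjacent number 2 × 5! = 240 (treat the pair as a block with 2 internal orders).
Complementary counting: 720 − 240 = 480.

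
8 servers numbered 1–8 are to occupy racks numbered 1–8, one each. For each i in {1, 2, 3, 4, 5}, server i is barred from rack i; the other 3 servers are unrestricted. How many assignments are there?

21234

Let Aᵢ (for 1 ≤ i ≤ 5) be the placements that put server i in its forbidden rack. Any j of these fix j positions, leaving (8−j)! ways to fill the rest, and there are C(5,j) ways to pick which j.
By inclusion–exclusion, the number of valid placements is Σ_{j=0}^{5} (−1)^j C(5,j)·(8−j)!.
Computing: 40320 − 25200 + 7200 − 1200 + 120 − 6 = 21234.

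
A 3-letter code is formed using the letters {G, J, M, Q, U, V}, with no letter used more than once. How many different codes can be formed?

120

With no repetition, fill the 3 letters in order: 6 choices, then 5, down to 4.
6 × 5 × 4 = 120.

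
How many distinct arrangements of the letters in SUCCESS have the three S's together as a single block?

60

Treat the 3 copies of S as a single block. The multiset to arrange is then {SSS, C, C, E, U}, 5 items in all.
That gives (5)!/(2!) = 60 arrangements.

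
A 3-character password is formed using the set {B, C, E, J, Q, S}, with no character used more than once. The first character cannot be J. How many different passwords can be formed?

The first character has 6−1 = 5 choices (anything except J).
The remaining 2 characters are filled from the other 5 symbols without repetition: 5 × 4 = 20.
Total: 5 × 20 = 100.

100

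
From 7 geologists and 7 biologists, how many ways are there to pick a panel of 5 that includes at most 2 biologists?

1001

Split by how many biologists are chosen (0 through 2).
Sum: C(7,0)·C(7,5) + C(7,1)·C(7,4) + C(7,2)·C(7,3) = 21 + 245 + 735 = 1001.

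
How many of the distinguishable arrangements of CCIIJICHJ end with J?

1120

With the last slot taken by J, it remains to arrange the other 8 letters (CCIIICHJ).
Those 8 letters have C appearing 3 times and I appearing 3 times, giving (8)!/(3!·3!) = 1120.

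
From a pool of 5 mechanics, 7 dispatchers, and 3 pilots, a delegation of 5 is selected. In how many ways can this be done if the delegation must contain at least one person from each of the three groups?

Total 5-person selections from all 15: C(15,5) = 3003.
Subtract selections that omit an entire group: no mechanics → C(10,5) = 252; no dispatchers → C(8,5) = 56; no pilots → C(12,5) = 792.
Add back selections omitting two groups (i.e. drawn from a single group): C(5,5) + C(7,5) + C(3,5) = 22.
By inclusion–exclusion: 3003 − 1100 + 22 = 1925.

1925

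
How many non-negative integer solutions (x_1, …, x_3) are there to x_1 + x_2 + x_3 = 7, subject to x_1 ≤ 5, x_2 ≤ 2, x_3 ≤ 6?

17

Ignoring the caps, the number of non-negative solutions to x_1+…+x_3 = 7 is C(9,2) = 36.
Subtract solutions that violate a single cap (substitute x_i' = x_i − (cap_i+1)): x_1 ≥ 6 gives C(3,2) = 3; x_2 ≥ 3 gives C(6,2) = 15; x_3 ≥ 7 gives C(2,2) = 1. Together 19.
No two caps can be exceeded simultaneously, so the pair terms are all 0.
By inclusion–exclusion the count is 36 − 19 + 0 = 17.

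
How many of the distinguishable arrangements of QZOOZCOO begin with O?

Fix O in the first position and arrange the remaining 7 letters.
Those 7 letters have O appearing 3 times and Z appearing twice, giving (7)!/(3!·2!) = 420.

420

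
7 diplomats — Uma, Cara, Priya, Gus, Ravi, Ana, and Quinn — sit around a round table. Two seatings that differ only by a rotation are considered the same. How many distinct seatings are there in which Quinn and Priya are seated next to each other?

240

Treat {Quinn, Priya} as one unit (2 internal orders) and seat the resulting 6 units around the table: (5)! circular arrangements.
So 2 × (5)! = 2 × 120 = 240.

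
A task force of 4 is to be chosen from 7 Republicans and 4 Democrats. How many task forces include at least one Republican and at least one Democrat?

Unrestricted: C(11,4) = 330 ways to pick any 4 of the 11.
Subtract selections that omit an entire group: no Republicans → C(4,4) = 1; no Democrats → C(7,4) = 35.
Both groups omitted at once is impossible, so 330 − 36 = 294.

294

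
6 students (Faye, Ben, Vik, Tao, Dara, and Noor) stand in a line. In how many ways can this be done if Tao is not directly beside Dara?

There are 6! = 720 arrangements in all. If Tao and Dara are adjacent, merging them into one block gives 2·(5)! = 240 arrangements.
Complementary counting: 720 − 240 = 480.

480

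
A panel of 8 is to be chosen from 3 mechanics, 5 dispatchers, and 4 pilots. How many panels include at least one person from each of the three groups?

485

Unrestricted: C(12,8) = 495 ways to pick any 8 of the 12.
Selections missing a whole group: no mechanics → C(9,8) = 9; no dispatchers → C(7,8) = 0; no pilots → C(8,8) = 1.
Add back selections omitting two groups (i.e. drawn from a single group): C(3,8) + C(5,8) + C(4,8) = 0.
By inclusion–exclusion: 495 − 10 + 0 = 485.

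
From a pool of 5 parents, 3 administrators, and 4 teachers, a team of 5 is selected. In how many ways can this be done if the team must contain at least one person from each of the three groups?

With no constraint there are C(12,5) = 792 possible selections.
Selections missing a whole group: no parents → C(7,5) = 21; no administrators → C(9,5) = 126; no teachers → C(8,5) = 56.
Add back selections omitting two groups (i.e. drawn from a single group): C(5,5) + C(3,5) + C(4,5) = 1.
By inclusion–exclusion: 792 − 203 + 1 = 590.

590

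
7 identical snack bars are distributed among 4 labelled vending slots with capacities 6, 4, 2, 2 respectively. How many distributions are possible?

43

Without the upper bounds there are C(10,3) = 120 ways to split 7 among 4 vending slots.
Subtract solutions that violate a single cap (substitute x_i' = x_i − (cap_i+1)): x_1 ≥ 7 gives C(3,3) = 1; x_2 ≥ 5 gives C(5,3) = 10; x_3 ≥ 3 gives C(7,3) = 35; x_4 ≥ 3 gives C(7,3) = 35. Together 81.
Add back pairs where two caps are both exceeded: 0 + 0 + 0 + 0 + 0 + 4 = 4.
By inclusion–exclusion the count is 120 − 81 + 4 = 43.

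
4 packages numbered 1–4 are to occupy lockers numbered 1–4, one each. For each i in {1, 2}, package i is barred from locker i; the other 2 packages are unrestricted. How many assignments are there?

Let Aᵢ (for i ∈ {1, 2}) be the placements that put package i in its forbidden locker. Any j of these fix j positions, leaving (4−j)! ways to fill the rest, and there are C(2,j) ways to pick which j.
By inclusion–exclusion, the number of valid placements is Σ_{j=0}^{2} (−1)^j C(2,j)·(4−j)!.
Computing: 24 − 12 + 2 = 14.

14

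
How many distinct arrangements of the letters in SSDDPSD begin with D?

Fix D in the first position and arrange the remaining 6 letters.
Those 6 letters have D appearing twice and S appearing 3 times, giving (6)!/(3!·2!) = 60.

60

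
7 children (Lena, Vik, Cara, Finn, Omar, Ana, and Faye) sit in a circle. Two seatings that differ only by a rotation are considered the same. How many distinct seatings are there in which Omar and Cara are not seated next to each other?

480

Without the restriction there are (6)! = 720 seatings.
Seatings with Omar beside Cara: treat them as a block with 2 internal orders, giving 2 × (5)! = 240.
Subtracting, 720 − 240 = 480.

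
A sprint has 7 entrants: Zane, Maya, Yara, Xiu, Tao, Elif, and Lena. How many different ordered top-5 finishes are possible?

This is an ordered selection of 5 from 7: P(7,5).
That gives 7 × 6 × 5 × 4 × 3 = 2520.

2520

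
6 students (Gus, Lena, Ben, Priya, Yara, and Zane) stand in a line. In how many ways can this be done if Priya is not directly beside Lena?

480

There are 6! = 720 arrangements in all. If Priya and Lena are adjacent, merging them into one block gives 2·(5)! = 240 arrangements.
Complementary counting: 720 − 240 = 480.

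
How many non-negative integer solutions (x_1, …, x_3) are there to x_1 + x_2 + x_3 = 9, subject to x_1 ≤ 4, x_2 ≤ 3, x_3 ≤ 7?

Ignoring the caps, the number of non-negative solutions to x_1+…+x_3 = 9 is C(11,2) = 55.
Subtract solutions that violate a single cap (substitute x_i' = x_i − (cap_i+1)): x_1 ≥ 5 gives C(6,2) = 15; x_2 ≥ 4 gives C(7,2) = 21; x_3 ≥ 8 gives C(3,2) = 3. Together 39.
Add back pairs where two caps are both exceeded: 1 + 0 + 0 = 1.
By inclusion–exclusion the count is 55 − 39 + 1 = 17.

17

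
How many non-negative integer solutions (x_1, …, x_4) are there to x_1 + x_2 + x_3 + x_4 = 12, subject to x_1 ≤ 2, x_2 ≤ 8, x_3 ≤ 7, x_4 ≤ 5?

Ignoring the caps, the number of non-negative solutions to x_1+…+x_4 = 12 is C(15,3) = 455.
Subtract solutions that violate a single cap (substitute x_i' = x_i − (cap_i+1)): x_1 ≥ 3 gives C(12,3) = 220; x_2 ≥ 9 gives C(6,3) = 20; x_3 ≥ 8 gives C(7,3) = 35; x_4 ≥ 6 gives C(9,3) = 84. Together 359.
Add back pairs where two caps are both exceeded: 1 + 4 + 20 + 0 + 0 + 0 = 25.
By inclusion–exclusion the count is 455 − 359 + 25 = 121.

121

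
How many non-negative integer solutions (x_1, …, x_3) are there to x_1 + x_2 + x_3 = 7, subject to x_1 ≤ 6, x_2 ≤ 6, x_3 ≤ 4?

28

Without the upper bounds there are C(9,2) = 36 ways to split 7 among 3 variables.
Subtract solutions that violate a single cap (substitute x_i' = x_i − (cap_i+1)): x_1 ≥ 7 gives C(2,2) = 1; x_2 ≥ 7 gives C(2,2) = 1; x_3 ≥ 5 gives C(4,2) = 6. Together 8.
No two caps can be exceeded simultaneously, so the pair terms are all 0.
By inclusion–exclusion the count is 36 − 8 + 0 = 28.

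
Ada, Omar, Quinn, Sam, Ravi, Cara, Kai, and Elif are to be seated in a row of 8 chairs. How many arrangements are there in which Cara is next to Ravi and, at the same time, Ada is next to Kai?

Treat {Cara,Ravi} as one block (2 orders) and {Ada,Kai} as another (2 orders).
That leaves 6 units to arrange: 2 × 2 × 6! = 4 × 720 = 2880.

2880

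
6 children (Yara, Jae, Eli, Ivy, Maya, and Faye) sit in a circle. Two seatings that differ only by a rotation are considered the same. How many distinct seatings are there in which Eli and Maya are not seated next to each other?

All circular seatings of 6 people number (5)! = 120.
Seatings with Eli beside Maya: treat them as a block with 2 internal orders, giving 2 × (4)! = 48.
Subtracting, 120 − 48 = 72.

72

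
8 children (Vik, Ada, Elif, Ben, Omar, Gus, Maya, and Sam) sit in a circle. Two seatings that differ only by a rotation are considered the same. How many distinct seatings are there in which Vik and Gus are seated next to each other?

1440

Glue Vik and Gus into a block (2 internal orders). Seating 7 units around a circle gives (6)! arrangements.
So 2 × (6)! = 2 × 720 = 1440.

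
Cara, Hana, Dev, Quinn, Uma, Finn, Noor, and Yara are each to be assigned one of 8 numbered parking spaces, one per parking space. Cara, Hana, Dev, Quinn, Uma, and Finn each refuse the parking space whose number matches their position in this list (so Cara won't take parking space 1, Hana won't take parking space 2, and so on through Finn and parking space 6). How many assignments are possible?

Let Aᵢ (for 1 ≤ i ≤ 6) be the placements that put person i in their forbidden parking space. Any j of these fix j positions, leaving (8−j)! ways to fill the rest, and there are C(6,j) ways to pick which j.
By inclusion–exclusion, the number of valid placements is Σ_{j=0}^{6} (−1)^j C(6,j)·(8−j)!.
Computing: 40320 − 30240 + 10800 − 2400 + 360 − 36 + 2 = 18806.

18806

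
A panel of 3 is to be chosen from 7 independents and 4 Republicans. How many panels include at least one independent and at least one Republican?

126

Total 3-person selections from all 11: C(11,3) = 165.
Subtract selections that omit an entire group: no independents → C(4,3) = 4; no Republicans → C(7,3) = 35.
Both groups omitted at once is impossible, so 165 − 39 = 126.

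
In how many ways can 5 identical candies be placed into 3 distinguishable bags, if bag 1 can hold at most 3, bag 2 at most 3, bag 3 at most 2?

Without the upper bounds there are C(7,2) = 21 ways to split 5 among 3 bags.
Subtract solutions that violate a single cap (substitute x_i' = x_i − (cap_i+1)): x_1 ≥ 4 gives C(3,2) = 3; x_2 ≥ 4 gives C(3,2) = 3; x_3 ≥ 3 gives C(4,2) = 6. Together 12.
No two caps can be exceeded simultaneously, so the pair terms are all 0.
By inclusion–exclusion the count is 21 − 12 + 0 = 9.

9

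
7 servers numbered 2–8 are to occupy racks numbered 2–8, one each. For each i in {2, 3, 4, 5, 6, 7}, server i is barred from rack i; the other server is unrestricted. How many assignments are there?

Let Aᵢ (for 2 ≤ i ≤ 7) be the placements that put server i in its forbidden rack. Any j of these fix j positions, leaving (7−j)! ways to fill the rest, and there are C(6,j) ways to pick which j.
By inclusion–exclusion, the number of valid placements is Σ_{j=0}^{6} (−1)^j C(6,j)·(7−j)!.
Computing: 5040 − 4320 + 1800 − 480 + 90 − 12 + 1 = 2119.

2119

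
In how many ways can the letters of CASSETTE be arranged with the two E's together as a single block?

1260

Treat the 2 copies of E as a single block. The multiset to arrange is then {EE, A, C, S, S, T, T}, 7 items in all.
That gives (7)!/(2!·2!) = 1260 arrangements.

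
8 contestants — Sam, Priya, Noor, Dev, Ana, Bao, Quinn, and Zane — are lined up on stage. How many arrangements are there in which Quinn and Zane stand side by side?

10080

Place the 6 others and the Quinn-Zane pair as 7 objects in a line; the pair has 2 internal arrangements.
So the count is 2·(7)! = 10080.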